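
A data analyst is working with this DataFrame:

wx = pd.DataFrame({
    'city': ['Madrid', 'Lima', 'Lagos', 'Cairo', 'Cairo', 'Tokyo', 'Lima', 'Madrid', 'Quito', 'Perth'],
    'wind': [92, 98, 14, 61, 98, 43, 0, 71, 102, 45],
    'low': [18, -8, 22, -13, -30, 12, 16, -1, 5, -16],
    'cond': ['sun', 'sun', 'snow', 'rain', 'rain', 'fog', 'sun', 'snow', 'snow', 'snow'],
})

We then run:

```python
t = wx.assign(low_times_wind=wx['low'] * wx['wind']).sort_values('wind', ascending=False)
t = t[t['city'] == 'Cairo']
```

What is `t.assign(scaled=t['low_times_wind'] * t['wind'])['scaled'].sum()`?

add column low_times_wind = wx['low'] * wx['wind']:
     city  wind  low  cond  low_times_wind
0  Madrid    92   18   sun            1656
1    Lima    98   -8   sun            -784
2   Lagos    14   22  snow             308
3   Cairo    61  -13  rain            -793
4   Cairo    98  -30  rain           -2940
5   Tokyo    43   12   fog             516
6    Lima     0   16   sun               0
7  Madrid    71   -1  snow             -71
8   Quito   102    5  snow             510
9   Perth    45  -16  snow            -720
sort by wind descending:
     city  wind  low  cond  low_times_wind
8   Quito   102    5  snow             510
1    Lima    98   -8   sun            -784
4   Cairo    98  -30  rain           -2940
0  Madrid    92   18   sun            1656
7  Madrid    71   -1  snow             -71
3   Cairo    61  -13  rain            -793
9   Perth    45  -16  snow            -720
5   Tokyo    43   12   fog             516
2   Lagos    14   22  snow             308
6    Lima     0   16   sun               0
filter rows where city == 'Cairo':
    city  wind  low  cond  low_times_wind
4  Cairo    98  -30  rain           -2940
3  Cairo    61  -13  rain            -793
add column scaled = t['low_times_wind'] * t['wind']:
    city  wind  low  cond  low_times_wind  scaled
4  Cairo    98  -30  rain           -2940 -288120
3  Cairo    61  -13  rain            -793  -48373
sum of column 'scaled' → -336493

-336493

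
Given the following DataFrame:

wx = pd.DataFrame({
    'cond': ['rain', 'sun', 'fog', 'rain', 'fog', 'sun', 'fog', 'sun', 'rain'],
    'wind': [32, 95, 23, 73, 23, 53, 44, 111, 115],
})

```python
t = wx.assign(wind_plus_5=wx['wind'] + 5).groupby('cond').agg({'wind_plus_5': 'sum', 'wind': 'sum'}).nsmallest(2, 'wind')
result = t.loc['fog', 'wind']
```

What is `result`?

90

add column wind_plus_5 = wx['wind'] + 5:
   cond  wind  wind_plus_5
0  rain    32           37
1   sun    95          100
2   fog    23           28
3  rain    73           78
4   fog    23           28
5   sun    53           58
6   fog    44           49
7   sun   111          116
8  rain   115          120
group by cond: sum(wind_plus_5), sum(wind):
      wind_plus_5  wind
cond                   
fog           105    90
rain          235   220
sun           274   259
take 2 rows with smallest wind:
      wind_plus_5  wind
cond                   
fog           105    90
rain          235   220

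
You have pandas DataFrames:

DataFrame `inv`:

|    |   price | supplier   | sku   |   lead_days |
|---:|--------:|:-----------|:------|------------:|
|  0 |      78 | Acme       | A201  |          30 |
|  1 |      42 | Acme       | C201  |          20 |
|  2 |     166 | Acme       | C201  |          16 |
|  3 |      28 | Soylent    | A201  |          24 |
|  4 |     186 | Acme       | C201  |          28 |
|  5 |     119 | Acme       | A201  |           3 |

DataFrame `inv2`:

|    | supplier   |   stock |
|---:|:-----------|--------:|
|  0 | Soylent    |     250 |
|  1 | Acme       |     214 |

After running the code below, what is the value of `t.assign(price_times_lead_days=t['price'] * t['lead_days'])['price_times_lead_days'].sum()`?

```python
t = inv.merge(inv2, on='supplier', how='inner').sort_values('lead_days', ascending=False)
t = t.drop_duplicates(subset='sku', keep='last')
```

merge on 'supplier' (how='inner') → 6 rows:
   price supplier   sku  lead_days  stock
0     78     Acme  A201         30    214
1     42     Acme  C201         20    214
2    166     Acme  C201         16    214
3     28  Soylent  A201         24    250
4    186     Acme  C201         28    214
5    119     Acme  A201          3    214
sort by lead_days descending:
   price supplier   sku  lead_days  stock
0     78     Acme  A201         30    214
4    186     Acme  C201         28    214
3     28  Soylent  A201         24    250
1     42     Acme  C201         20    214
2    166     Acme  C201         16    214
5    119     Acme  A201          3    214
drop duplicate sku (keep=last):
   price supplier   sku  lead_days  stock
2    166     Acme  C201         16    214
5    119     Acme  A201          3    214
add column price_times_lead_days = t['price'] * t['lead_days']:
   price supplier   sku  lead_days  stock  price_times_lead_days
2    166     Acme  C201         16    214                   2656
5    119     Acme  A201          3    214                    357

3013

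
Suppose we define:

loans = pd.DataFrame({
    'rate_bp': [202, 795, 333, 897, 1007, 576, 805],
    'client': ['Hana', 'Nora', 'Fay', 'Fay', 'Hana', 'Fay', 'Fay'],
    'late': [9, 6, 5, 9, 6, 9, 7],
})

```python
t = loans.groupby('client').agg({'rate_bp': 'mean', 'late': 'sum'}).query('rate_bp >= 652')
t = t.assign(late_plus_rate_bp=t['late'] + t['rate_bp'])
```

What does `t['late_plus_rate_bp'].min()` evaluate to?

group by client: mean(rate_bp), sum(late):
        rate_bp  late
client               
Fay      652.75    30
Hana     604.50    15
Nora     795.00     6
filter rows where rate_bp >= 652:
        rate_bp  late
client               
Fay      652.75    30
Nora     795.00     6
add column late_plus_rate_bp = t['late'] + t['rate_bp']:
        rate_bp  late  late_plus_rate_bp
client                                  
Fay      652.75    30             682.75
Nora     795.00     6             801.00
Taking the min of column 'late_plus_rate_bp' gives 682.75.

682.75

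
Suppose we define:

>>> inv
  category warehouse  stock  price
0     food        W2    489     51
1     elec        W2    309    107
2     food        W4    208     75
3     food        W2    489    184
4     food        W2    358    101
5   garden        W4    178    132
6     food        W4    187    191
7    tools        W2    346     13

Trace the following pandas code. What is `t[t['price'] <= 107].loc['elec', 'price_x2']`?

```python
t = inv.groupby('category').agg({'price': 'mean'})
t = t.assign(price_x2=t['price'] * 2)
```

214.0

group by category, mean of price:
          price
category       
elec      107.0
food      120.4
garden    132.0
tools      13.0
add column price_x2 = t['price'] * 2:
          price  price_x2
category                 
elec      107.0     214.0
food      120.4     240.8
garden    132.0     264.0
tools      13.0      26.0
filter rows where price <= 107:
          price  price_x2
category                 
elec      107.0     214.0
tools      13.0      26.0
value at row 'elec', column 'price_x2' → 214.0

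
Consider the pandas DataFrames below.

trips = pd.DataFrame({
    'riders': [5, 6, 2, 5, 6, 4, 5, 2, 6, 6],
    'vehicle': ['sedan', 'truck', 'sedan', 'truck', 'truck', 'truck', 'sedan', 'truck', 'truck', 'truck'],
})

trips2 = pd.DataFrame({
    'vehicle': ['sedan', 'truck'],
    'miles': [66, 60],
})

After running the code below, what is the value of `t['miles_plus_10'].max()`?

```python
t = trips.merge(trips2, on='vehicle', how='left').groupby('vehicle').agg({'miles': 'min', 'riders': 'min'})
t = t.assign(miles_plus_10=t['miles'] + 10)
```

merge on 'vehicle' (how='left') → 10 rows:
   riders vehicle  miles
0       5   sedan     66
1       6   truck     60
2       2   sedan     66
3       5   truck     60
4       6   truck     60
5       4   truck     60
6       5   sedan     66
7       2   truck     60
8       6   truck     60
9       6   truck     60
group by vehicle: min(miles), min(riders):
         miles  riders
vehicle               
sedan       66       2
truck       60       2
add column miles_plus_10 = t['miles'] + 10:
         miles  riders  miles_plus_10
vehicle                              
sedan       66       2             76
truck       60       2             70
Reading off the max of column 'miles_plus_10', we get 76.

76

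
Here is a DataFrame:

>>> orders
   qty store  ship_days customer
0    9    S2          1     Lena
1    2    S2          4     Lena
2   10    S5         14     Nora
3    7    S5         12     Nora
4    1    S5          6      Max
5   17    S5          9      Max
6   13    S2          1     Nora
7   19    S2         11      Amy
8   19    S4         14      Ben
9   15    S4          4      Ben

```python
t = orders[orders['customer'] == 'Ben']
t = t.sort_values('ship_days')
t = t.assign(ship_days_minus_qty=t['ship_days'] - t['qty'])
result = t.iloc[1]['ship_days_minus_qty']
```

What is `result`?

filter rows where customer == 'Ben':
   qty store  ship_days customer
8   19    S4         14      Ben
9   15    S4          4      Ben
sort by ship_days:
   qty store  ship_days customer
9   15    S4          4      Ben
8   19    S4         14      Ben
add column ship_days_minus_qty = t['ship_days'] - t['qty']:
   qty store  ship_days customer  ship_days_minus_qty
9   15    S4          4      Ben                  -11
8   19    S4         14      Ben                   -5
Reading off the value at position 1, column 'ship_days_minus_qty', we get -5.

-5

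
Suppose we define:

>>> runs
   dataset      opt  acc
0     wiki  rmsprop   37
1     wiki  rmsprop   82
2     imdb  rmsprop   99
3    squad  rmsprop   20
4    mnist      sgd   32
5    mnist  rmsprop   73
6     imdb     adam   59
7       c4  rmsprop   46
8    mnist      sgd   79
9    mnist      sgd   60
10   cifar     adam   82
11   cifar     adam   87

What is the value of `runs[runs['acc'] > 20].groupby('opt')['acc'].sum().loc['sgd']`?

filter rows where acc > 20:
   dataset      opt  acc
0     wiki  rmsprop   37
1     wiki  rmsprop   82
2     imdb  rmsprop   99
4    mnist      sgd   32
5    mnist  rmsprop   73
6     imdb     adam   59
7       c4  rmsprop   46
8    mnist      sgd   79
9    mnist      sgd   60
10   cifar     adam   82
11   cifar     adam   87
group by opt, sum of acc:
opt
adam       228
rmsprop    337
sgd        171
Name: acc, dtype: int64
So loc['sgd'] = 171.

171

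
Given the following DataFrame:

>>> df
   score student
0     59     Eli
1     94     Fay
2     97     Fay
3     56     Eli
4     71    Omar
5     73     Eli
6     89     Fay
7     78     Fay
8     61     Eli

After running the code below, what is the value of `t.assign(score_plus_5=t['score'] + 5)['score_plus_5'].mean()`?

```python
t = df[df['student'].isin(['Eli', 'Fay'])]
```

filter rows where student in ['Eli', 'Fay']:
   score student
0     59     Eli
1     94     Fay
2     97     Fay
3     56     Eli
5     73     Eli
6     89     Fay
7     78     Fay
8     61     Eli
add column score_plus_5 = t['score'] + 5:
   score student  score_plus_5
0     59     Eli            64
1     94     Fay            99
2     97     Fay           102
3     56     Eli            61
5     73     Eli            78
6     89     Fay            94
7     78     Fay            83
8     61     Eli            66

80.875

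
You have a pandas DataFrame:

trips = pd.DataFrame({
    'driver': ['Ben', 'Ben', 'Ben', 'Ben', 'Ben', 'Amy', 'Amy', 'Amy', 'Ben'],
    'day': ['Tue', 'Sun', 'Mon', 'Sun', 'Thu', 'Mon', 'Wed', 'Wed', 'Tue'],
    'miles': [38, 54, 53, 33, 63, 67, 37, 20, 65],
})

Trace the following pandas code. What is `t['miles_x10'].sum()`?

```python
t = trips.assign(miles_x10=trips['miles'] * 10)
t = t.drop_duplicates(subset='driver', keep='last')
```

850

add column miles_x10 = trips['miles'] * 10:
  driver  day  miles  miles_x10
0    Ben  Tue     38        380
1    Ben  Sun     54        540
2    Ben  Mon     53        530
3    Ben  Sun     33        330
4    Ben  Thu     63        630
5    Amy  Mon     67        670
6    Amy  Wed     37        370
7    Amy  Wed     20        200
8    Ben  Tue     65        650
drop duplicate driver (keep=last):
  driver  day  miles  miles_x10
7    Amy  Wed     20        200
8    Ben  Tue     65        650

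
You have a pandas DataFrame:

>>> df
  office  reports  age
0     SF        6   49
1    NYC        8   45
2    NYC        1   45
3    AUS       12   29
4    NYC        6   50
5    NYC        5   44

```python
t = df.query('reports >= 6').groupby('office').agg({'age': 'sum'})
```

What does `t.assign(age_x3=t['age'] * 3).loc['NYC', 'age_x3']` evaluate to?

filter rows where reports >= 6:
  office  reports  age
0     SF        6   49
1    NYC        8   45
3    AUS       12   29
4    NYC        6   50
group by office, sum of age:
        age
office     
AUS      29
NYC      95
SF       49
add column age_x3 = t['age'] * 3:
        age  age_x3
office             
AUS      29      87
NYC      95     285
SF       49     147

285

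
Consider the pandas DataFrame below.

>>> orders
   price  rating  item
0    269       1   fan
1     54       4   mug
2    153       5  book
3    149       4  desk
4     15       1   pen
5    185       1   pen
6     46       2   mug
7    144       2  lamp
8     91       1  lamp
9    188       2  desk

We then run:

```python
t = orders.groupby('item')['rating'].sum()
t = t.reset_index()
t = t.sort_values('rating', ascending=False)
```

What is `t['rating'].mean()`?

group by item, sum of rating:
item
book    5
desk    6
fan     1
lamp    3
mug     6
pen     2
Name: rating, dtype: int64
reset_index():
   item  rating
0  book       5
1  desk       6
2   fan       1
3  lamp       3
4   mug       6
5   pen       2
sort by rating descending:
   item  rating
1  desk       6
4   mug       6
0  book       5
3  lamp       3
5   pen       2
2   fan       1
Hence 3.83333333333.

3.83333333333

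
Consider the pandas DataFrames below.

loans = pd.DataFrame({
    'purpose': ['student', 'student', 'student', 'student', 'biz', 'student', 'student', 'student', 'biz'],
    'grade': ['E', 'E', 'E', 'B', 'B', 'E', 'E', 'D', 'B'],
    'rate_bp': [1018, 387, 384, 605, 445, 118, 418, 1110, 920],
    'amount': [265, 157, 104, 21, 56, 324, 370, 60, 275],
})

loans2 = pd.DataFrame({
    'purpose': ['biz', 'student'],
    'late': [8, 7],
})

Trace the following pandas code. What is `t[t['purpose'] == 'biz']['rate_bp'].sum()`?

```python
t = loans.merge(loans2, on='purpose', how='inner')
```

merge on 'purpose' (how='inner') → 9 rows:
   purpose grade  rate_bp  amount  late
0  student     E     1018     265     7
1  student     E      387     157     7
2  student     E      384     104     7
3  student     B      605      21     7
4      biz     B      445      56     8
5  student     E      118     324     7
6  student     E      418     370     7
7  student     D     1110      60     7
8      biz     B      920     275     8
filter rows where purpose == 'biz':
  purpose grade  rate_bp  amount  late
4     biz     B      445      56     8
8     biz     B      920     275     8
The sum of column 'rate_bp' is 1365.

1365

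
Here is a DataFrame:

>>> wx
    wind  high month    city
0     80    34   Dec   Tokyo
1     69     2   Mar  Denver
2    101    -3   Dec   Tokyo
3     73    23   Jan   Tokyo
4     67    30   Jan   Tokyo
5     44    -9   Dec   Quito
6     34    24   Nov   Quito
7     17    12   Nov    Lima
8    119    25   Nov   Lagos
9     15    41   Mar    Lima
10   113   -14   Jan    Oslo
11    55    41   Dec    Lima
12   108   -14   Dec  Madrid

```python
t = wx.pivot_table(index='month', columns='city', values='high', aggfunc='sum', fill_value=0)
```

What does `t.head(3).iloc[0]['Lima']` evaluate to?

41

pivot: rows=month, cols=city, sum(high):
city   Denver  Lagos  Lima  Madrid  Oslo  Quito  Tokyo
month                                                 
Dec         0      0    41     -14     0     -9     31
Jan         0      0     0       0   -14      0     53
Mar         2      0    41       0     0      0      0
Nov         0     25    12       0     0     24      0
take first 3 rows:
city   Denver  Lagos  Lima  Madrid  Oslo  Quito  Tokyo
month                                                 
Dec         0      0    41     -14     0     -9     31
Jan         0      0     0       0   -14      0     53
Mar         2      0    41       0     0      0      0
Reading off the value at position 0, column 'Lima', we get 41.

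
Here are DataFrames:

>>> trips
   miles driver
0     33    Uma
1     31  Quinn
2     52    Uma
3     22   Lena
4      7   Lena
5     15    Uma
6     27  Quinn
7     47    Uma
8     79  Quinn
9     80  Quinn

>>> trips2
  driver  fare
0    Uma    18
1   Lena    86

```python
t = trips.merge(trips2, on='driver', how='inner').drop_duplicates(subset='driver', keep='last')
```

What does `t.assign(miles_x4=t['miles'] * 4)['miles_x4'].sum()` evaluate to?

merge on 'driver' (how='inner') → 6 rows:
   miles driver  fare
0     33    Uma    18
1     52    Uma    18
2     22   Lena    86
3      7   Lena    86
4     15    Uma    18
5     47    Uma    18
drop duplicate driver (keep=last):
   miles driver  fare
3      7   Lena    86
5     47    Uma    18
add column miles_x4 = t['miles'] * 4:
   miles driver  fare  miles_x4
3      7   Lena    86        28
5     47    Uma    18       188
Taking the sum of column 'miles_x4' gives 216.

216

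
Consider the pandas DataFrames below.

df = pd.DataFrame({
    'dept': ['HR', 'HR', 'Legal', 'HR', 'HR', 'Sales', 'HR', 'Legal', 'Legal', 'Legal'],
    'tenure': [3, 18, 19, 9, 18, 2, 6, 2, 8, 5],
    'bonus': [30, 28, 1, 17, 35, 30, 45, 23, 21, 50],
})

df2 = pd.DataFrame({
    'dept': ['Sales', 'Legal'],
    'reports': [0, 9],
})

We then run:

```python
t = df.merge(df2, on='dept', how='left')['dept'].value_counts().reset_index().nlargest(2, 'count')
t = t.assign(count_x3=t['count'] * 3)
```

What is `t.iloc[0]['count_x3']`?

merge on 'dept' (how='left') → 10 rows:
    dept  tenure  bonus  reports
0     HR       3     30      NaN
1     HR      18     28      NaN
2  Legal      19      1      9.0
3     HR       9     17      NaN
4     HR      18     35      NaN
5  Sales       2     30      0.0
6     HR       6     45      NaN
7  Legal       2     23      9.0
8  Legal       8     21      9.0
9  Legal       5     50      9.0
value_counts of dept:
dept
HR       5
Legal    4
Sales    1
Name: count, dtype: int64
reset_index():
    dept  count
0     HR      5
1  Legal      4
2  Sales      1
take 2 rows with largest count:
    dept  count
0     HR      5
1  Legal      4
add column count_x3 = t['count'] * 3:
    dept  count  count_x3
0     HR      5        15
1  Legal      4        12

15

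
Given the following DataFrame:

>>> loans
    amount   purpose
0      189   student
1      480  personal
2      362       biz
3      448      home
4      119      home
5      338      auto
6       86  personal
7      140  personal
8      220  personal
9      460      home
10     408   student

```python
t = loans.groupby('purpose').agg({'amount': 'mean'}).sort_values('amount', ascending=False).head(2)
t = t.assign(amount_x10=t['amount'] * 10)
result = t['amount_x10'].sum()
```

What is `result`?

group by purpose, mean of amount:
              amount
purpose             
auto      338.000000
biz       362.000000
home      342.333333
personal  231.500000
student   298.500000
sort by amount descending:
              amount
purpose             
biz       362.000000
home      342.333333
auto      338.000000
student   298.500000
personal  231.500000
take first 2 rows:
             amount
purpose            
biz      362.000000
home     342.333333
add column amount_x10 = t['amount'] * 10:
             amount   amount_x10
purpose                         
biz      362.000000  3620.000000
home     342.333333  3423.333333

7043.33333333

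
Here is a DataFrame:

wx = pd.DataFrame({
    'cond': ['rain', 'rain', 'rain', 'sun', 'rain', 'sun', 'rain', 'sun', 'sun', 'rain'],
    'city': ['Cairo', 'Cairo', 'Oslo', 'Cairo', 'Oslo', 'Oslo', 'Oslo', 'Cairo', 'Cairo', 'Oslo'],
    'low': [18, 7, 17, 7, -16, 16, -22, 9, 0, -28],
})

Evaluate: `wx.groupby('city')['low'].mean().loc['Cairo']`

group by city, mean of low:
city
Cairo    8.2
Oslo    -6.6
Name: low, dtype: float64
The value at index 'Cairo' is 8.2.

8.2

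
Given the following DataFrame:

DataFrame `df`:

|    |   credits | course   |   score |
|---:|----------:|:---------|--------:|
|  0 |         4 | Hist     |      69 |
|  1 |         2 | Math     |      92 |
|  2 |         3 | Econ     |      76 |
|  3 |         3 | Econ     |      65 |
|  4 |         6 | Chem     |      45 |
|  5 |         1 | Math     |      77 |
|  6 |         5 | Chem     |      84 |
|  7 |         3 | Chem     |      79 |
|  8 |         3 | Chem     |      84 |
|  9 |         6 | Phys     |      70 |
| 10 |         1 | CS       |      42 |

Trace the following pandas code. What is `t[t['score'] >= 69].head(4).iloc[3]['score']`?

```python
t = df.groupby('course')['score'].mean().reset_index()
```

84.5

group by course, mean of score:
course
CS      42.0
Chem    73.0
Econ    70.5
Hist    69.0
Math    84.5
Phys    70.0
Name: score, dtype: float64
reset_index():
  course  score
0     CS   42.0
1   Chem   73.0
2   Econ   70.5
3   Hist   69.0
4   Math   84.5
5   Phys   70.0
filter rows where score >= 69:
  course  score
1   Chem   73.0
2   Econ   70.5
3   Hist   69.0
4   Math   84.5
5   Phys   70.0
take first 4 rows:
  course  score
1   Chem   73.0
2   Econ   70.5
3   Hist   69.0
4   Math   84.5
Finally, value at position 3, column 'score' = 84.5.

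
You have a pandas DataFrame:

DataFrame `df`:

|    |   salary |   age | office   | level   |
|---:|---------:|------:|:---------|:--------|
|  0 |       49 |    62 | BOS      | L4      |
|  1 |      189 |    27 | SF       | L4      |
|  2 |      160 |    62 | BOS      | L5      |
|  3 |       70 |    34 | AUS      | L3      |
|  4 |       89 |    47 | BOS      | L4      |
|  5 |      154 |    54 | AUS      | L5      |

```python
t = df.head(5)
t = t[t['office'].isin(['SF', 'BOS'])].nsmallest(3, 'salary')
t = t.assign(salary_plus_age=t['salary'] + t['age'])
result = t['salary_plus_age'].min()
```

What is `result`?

take first 5 rows:
   salary  age office level
0      49   62    BOS    L4
1     189   27     SF    L4
2     160   62    BOS    L5
3      70   34    AUS    L3
4      89   47    BOS    L4
filter rows where office in ['SF', 'BOS']:
   salary  age office level
0      49   62    BOS    L4
1     189   27     SF    L4
2     160   62    BOS    L5
4      89   47    BOS    L4
take 3 rows with smallest salary:
   salary  age office level
0      49   62    BOS    L4
4      89   47    BOS    L4
2     160   62    BOS    L5
add column salary_plus_age = t['salary'] + t['age']:
   salary  age office level  salary_plus_age
0      49   62    BOS    L4              111
4      89   47    BOS    L4              136
2     160   62    BOS    L5              222
Reading off the min of column 'salary_plus_age', we get 111.

111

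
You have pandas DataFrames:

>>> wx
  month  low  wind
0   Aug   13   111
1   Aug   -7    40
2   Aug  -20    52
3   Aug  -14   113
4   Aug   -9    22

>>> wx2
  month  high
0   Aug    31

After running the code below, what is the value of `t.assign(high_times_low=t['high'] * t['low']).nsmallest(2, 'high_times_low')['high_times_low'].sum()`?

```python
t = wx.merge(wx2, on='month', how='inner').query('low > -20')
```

-713

merge on 'month' (how='inner') → 5 rows:
  month  low  wind  high
0   Aug   13   111    31
1   Aug   -7    40    31
2   Aug  -20    52    31
3   Aug  -14   113    31
4   Aug   -9    22    31
filter rows where low > -20:
  month  low  wind  high
0   Aug   13   111    31
1   Aug   -7    40    31
3   Aug  -14   113    31
4   Aug   -9    22    31
add column high_times_low = t['high'] * t['low']:
  month  low  wind  high  high_times_low
0   Aug   13   111    31             403
1   Aug   -7    40    31            -217
3   Aug  -14   113    31            -434
4   Aug   -9    22    31            -279
take 2 rows with smallest high_times_low:
  month  low  wind  high  high_times_low
3   Aug  -14   113    31            -434
4   Aug   -9    22    31            -279
Hence -713.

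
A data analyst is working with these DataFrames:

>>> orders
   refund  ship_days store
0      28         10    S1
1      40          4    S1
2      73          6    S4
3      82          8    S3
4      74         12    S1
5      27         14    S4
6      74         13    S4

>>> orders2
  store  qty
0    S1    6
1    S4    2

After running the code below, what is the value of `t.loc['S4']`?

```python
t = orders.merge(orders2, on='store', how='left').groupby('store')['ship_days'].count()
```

3

merge on 'store' (how='left') → 7 rows:
   refund  ship_days store  qty
0      28         10    S1  6.0
1      40          4    S1  6.0
2      73          6    S4  2.0
3      82          8    S3  NaN
4      74         12    S1  6.0
5      27         14    S4  2.0
6      74         13    S4  2.0
group by store, count of ship_days:
store
S1    3
S3    1
S4    3
Name: ship_days, dtype: int64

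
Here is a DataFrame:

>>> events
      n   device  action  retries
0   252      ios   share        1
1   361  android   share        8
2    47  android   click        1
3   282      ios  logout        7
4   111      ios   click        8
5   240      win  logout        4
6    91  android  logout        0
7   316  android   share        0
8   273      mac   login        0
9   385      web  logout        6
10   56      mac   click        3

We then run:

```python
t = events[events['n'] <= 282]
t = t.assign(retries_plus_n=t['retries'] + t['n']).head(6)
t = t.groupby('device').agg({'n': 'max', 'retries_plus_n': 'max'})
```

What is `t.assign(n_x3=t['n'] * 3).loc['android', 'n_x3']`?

filter rows where n <= 282:
      n   device  action  retries
0   252      ios   share        1
2    47  android   click        1
3   282      ios  logout        7
4   111      ios   click        8
5   240      win  logout        4
6    91  android  logout        0
8   273      mac   login        0
10   56      mac   click        3
add column retries_plus_n = t['retries'] + t['n']:
      n   device  action  retries  retries_plus_n
0   252      ios   share        1             253
2    47  android   click        1              48
3   282      ios  logout        7             289
4   111      ios   click        8             119
5   240      win  logout        4             244
6    91  android  logout        0              91
8   273      mac   login        0             273
10   56      mac   click        3              59
take first 6 rows:
     n   device  action  retries  retries_plus_n
0  252      ios   share        1             253
2   47  android   click        1              48
3  282      ios  logout        7             289
4  111      ios   click        8             119
5  240      win  logout        4             244
6   91  android  logout        0              91
group by device: max(n), max(retries_plus_n):
           n  retries_plus_n
device                      
android   91              91
ios      282             289
win      240             244
add column n_x3 = t['n'] * 3:
           n  retries_plus_n  n_x3
device                            
android   91              91   273
ios      282             289   846
win      240             244   720
The value at row 'android', column 'n_x3' is 273.

273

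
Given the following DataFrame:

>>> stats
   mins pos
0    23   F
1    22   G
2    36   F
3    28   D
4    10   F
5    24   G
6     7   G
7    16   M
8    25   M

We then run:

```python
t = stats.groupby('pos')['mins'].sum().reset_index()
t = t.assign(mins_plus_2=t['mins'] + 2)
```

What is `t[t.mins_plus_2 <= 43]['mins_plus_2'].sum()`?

group by pos, sum of mins:
pos
D    28
F    69
G    53
M    41
Name: mins, dtype: int64
reset_index():
  pos  mins
0   D    28
1   F    69
2   G    53
3   M    41
add column mins_plus_2 = t['mins'] + 2:
  pos  mins  mins_plus_2
0   D    28           30
1   F    69           71
2   G    53           55
3   M    41           43
filter rows where mins_plus_2 <= 43:
  pos  mins  mins_plus_2
0   D    28           30
3   M    41           43
Taking the sum of column 'mins_plus_2' gives 73.

73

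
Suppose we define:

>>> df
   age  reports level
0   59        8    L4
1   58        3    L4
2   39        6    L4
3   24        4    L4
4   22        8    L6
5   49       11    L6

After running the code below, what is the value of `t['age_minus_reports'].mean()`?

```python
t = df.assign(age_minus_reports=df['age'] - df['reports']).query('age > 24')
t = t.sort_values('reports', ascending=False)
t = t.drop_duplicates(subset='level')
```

44.5

add column age_minus_reports = df['age'] - df['reports']:
   age  reports level  age_minus_reports
0   59        8    L4                 51
1   58        3    L4                 55
2   39        6    L4                 33
3   24        4    L4                 20
4   22        8    L6                 14
5   49       11    L6                 38
filter rows where age > 24:
   age  reports level  age_minus_reports
0   59        8    L4                 51
1   58        3    L4                 55
2   39        6    L4                 33
5   49       11    L6                 38
sort by reports descending:
   age  reports level  age_minus_reports
5   49       11    L6                 38
0   59        8    L4                 51
2   39        6    L4                 33
1   58        3    L4                 55
drop duplicate level (keep=first):
   age  reports level  age_minus_reports
5   49       11    L6                 38
0   59        8    L4                 51
mean of column 'age_minus_reports' → 44.5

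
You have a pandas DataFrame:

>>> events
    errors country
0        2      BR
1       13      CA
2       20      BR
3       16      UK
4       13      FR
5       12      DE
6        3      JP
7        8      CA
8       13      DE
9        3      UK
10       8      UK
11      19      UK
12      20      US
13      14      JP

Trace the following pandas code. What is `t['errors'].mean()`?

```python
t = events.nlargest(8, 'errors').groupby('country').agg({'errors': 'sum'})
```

18.2857142857

take 8 rows with largest errors:
    errors country
2       20      BR
12      20      US
11      19      UK
3       16      UK
13      14      JP
1       13      CA
4       13      FR
8       13      DE
group by country, sum of errors:
         errors
country        
BR           20
CA           13
DE           13
FR           13
JP           14
UK           35
US           20
Then the mean of column 'errors': 18.2857142857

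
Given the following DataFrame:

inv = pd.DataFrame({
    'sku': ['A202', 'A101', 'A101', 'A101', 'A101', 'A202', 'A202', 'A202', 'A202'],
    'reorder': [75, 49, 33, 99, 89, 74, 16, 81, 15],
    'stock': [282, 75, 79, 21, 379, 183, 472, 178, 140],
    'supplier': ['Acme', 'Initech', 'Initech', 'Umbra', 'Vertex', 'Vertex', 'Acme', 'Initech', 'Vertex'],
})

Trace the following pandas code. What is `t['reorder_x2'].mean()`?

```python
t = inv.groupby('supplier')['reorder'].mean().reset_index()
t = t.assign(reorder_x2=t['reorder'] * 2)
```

129.083333333

group by supplier, mean of reorder:
supplier
Acme       45.500000
Initech    54.333333
Umbra      99.000000
Vertex     59.333333
Name: reorder, dtype: float64
reset_index():
  supplier    reorder
0     Acme  45.500000
1  Initech  54.333333
2    Umbra  99.000000
3   Vertex  59.333333
add column reorder_x2 = t['reorder'] * 2:
  supplier    reorder  reorder_x2
0     Acme  45.500000   91.000000
1  Initech  54.333333  108.666667
2    Umbra  99.000000  198.000000
3   Vertex  59.333333  118.666667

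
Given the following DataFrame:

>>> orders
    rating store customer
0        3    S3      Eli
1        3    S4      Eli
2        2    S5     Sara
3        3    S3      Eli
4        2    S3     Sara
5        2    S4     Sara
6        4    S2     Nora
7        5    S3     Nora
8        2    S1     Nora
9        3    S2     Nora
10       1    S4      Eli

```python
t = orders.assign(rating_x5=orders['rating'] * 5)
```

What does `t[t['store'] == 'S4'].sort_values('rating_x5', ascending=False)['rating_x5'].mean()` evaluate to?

add column rating_x5 = orders['rating'] * 5:
    rating store customer  rating_x5
0        3    S3      Eli         15
1        3    S4      Eli         15
2        2    S5     Sara         10
3        3    S3      Eli         15
4        2    S3     Sara         10
5        2    S4     Sara         10
6        4    S2     Nora         20
7        5    S3     Nora         25
8        2    S1     Nora         10
9        3    S2     Nora         15
10       1    S4      Eli          5
filter rows where store == 'S4':
    rating store customer  rating_x5
1        3    S4      Eli         15
5        2    S4     Sara         10
10       1    S4      Eli          5
sort by rating_x5 descending:
    rating store customer  rating_x5
1        3    S4      Eli         15
5        2    S4     Sara         10
10       1    S4      Eli          5
The mean of column 'rating_x5' is 10.0.

10.0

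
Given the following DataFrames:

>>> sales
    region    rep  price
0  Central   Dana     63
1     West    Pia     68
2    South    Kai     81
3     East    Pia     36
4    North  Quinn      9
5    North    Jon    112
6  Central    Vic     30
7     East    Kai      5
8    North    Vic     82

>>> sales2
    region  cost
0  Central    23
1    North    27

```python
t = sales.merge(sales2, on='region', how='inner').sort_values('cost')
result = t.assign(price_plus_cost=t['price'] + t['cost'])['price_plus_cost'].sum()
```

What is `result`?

423

merge on 'region' (how='inner') → 5 rows:
    region    rep  price  cost
0  Central   Dana     63    23
1    North  Quinn      9    27
2    North    Jon    112    27
3  Central    Vic     30    23
4    North    Vic     82    27
sort by cost:
    region    rep  price  cost
0  Central   Dana     63    23
3  Central    Vic     30    23
1    North  Quinn      9    27
2    North    Jon    112    27
4    North    Vic     82    27
add column price_plus_cost = t['price'] + t['cost']:
    region    rep  price  cost  price_plus_cost
0  Central   Dana     63    23               86
3  Central    Vic     30    23               53
1    North  Quinn      9    27               36
2    North    Jon    112    27              139
4    North    Vic     82    27              109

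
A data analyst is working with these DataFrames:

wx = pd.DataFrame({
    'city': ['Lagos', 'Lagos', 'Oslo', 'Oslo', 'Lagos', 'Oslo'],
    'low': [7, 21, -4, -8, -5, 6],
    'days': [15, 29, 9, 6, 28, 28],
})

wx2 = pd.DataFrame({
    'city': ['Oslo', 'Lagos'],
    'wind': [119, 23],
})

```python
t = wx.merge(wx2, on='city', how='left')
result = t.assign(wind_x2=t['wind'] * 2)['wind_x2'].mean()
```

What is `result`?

142.0

merge on 'city' (how='left') → 6 rows:
    city  low  days  wind
0  Lagos    7    15    23
1  Lagos   21    29    23
2   Oslo   -4     9   119
3   Oslo   -8     6   119
4  Lagos   -5    28    23
5   Oslo    6    28   119
add column wind_x2 = t['wind'] * 2:
    city  low  days  wind  wind_x2
0  Lagos    7    15    23       46
1  Lagos   21    29    23       46
2   Oslo   -4     9   119      238
3   Oslo   -8     6   119      238
4  Lagos   -5    28    23       46
5   Oslo    6    28   119      238
Reading off the mean of column 'wind_x2', we get 142.0.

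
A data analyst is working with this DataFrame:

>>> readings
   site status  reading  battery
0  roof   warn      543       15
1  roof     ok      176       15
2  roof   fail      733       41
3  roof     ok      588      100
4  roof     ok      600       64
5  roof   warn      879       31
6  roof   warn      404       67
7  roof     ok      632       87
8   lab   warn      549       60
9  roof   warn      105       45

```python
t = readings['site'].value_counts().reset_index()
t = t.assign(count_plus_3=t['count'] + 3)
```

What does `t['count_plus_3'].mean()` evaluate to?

value_counts of site:
site
roof    9
lab     1
Name: count, dtype: int64
reset_index():
   site  count
0  roof      9
1   lab      1
add column count_plus_3 = t['count'] + 3:
   site  count  count_plus_3
0  roof      9            12
1   lab      1             4
Taking the mean of column 'count_plus_3' gives 8.0.

8.0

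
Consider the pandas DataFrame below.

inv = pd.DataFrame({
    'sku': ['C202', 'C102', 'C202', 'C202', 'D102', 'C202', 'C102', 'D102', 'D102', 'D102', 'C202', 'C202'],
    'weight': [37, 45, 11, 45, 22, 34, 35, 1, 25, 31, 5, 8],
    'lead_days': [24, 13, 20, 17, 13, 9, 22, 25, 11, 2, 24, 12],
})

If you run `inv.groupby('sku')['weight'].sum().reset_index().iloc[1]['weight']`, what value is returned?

group by sku, sum of weight:
sku
C102     80
C202    140
D102     79
Name: weight, dtype: int64
reset_index():
    sku  weight
0  C102      80
1  C202     140
2  D102      79

140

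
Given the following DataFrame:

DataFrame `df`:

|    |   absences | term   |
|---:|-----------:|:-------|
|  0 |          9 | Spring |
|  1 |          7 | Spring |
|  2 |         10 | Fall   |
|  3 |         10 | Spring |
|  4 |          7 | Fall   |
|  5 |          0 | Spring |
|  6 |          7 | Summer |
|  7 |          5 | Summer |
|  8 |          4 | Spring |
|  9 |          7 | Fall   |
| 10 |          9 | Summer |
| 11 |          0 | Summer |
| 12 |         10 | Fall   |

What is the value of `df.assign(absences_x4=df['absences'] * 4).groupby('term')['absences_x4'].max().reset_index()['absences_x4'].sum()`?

116

add column absences_x4 = df['absences'] * 4:
    absences    term  absences_x4
0          9  Spring           36
1          7  Spring           28
2         10    Fall           40
3         10  Spring           40
4          7    Fall           28
5          0  Spring            0
6          7  Summer           28
7          5  Summer           20
8          4  Spring           16
9          7    Fall           28
10         9  Summer           36
11         0  Summer            0
12        10    Fall           40
group by term, max of absences_x4:
term
Fall      40
Spring    40
Summer    36
Name: absences_x4, dtype: int64
reset_index():
     term  absences_x4
0    Fall           40
1  Spring           40
2  Summer           36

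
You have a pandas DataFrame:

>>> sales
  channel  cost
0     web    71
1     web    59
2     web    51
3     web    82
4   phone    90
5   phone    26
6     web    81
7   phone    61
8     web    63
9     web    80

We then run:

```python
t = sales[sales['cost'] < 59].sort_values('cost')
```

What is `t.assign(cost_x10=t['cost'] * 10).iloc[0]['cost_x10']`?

260

filter rows where cost < 59:
  channel  cost
2     web    51
5   phone    26
sort by cost:
  channel  cost
5   phone    26
2     web    51
add column cost_x10 = t['cost'] * 10:
  channel  cost  cost_x10
5   phone    26       260
2     web    51       510
Then the value at position 0, column 'cost_x10': 260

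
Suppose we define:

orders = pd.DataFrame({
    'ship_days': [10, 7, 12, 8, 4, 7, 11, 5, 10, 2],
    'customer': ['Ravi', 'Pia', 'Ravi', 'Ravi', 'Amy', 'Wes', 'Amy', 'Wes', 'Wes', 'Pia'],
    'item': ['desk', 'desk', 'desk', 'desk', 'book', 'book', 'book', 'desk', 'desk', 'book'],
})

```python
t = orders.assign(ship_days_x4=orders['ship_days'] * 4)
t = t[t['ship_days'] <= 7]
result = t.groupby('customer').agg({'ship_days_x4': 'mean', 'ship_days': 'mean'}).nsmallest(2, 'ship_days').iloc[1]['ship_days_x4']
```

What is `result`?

18.0

add column ship_days_x4 = orders['ship_days'] * 4:
   ship_days customer  item  ship_days_x4
0         10     Ravi  desk            40
1          7      Pia  desk            28
2         12     Ravi  desk            48
3          8     Ravi  desk            32
4          4      Amy  book            16
5          7      Wes  book            28
6         11      Amy  book            44
7          5      Wes  desk            20
8         10      Wes  desk            40
9          2      Pia  book             8
filter rows where ship_days <= 7:
   ship_days customer  item  ship_days_x4
1          7      Pia  desk            28
4          4      Amy  book            16
5          7      Wes  book            28
7          5      Wes  desk            20
9          2      Pia  book             8
group by customer: mean(ship_days_x4), mean(ship_days):
          ship_days_x4  ship_days
customer                         
Amy               16.0        4.0
Pia               18.0        4.5
Wes               24.0        6.0
take 2 rows with smallest ship_days:
          ship_days_x4  ship_days
customer                         
Amy               16.0        4.0
Pia               18.0        4.5
value at position 1, column 'ship_days_x4' → 18.0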